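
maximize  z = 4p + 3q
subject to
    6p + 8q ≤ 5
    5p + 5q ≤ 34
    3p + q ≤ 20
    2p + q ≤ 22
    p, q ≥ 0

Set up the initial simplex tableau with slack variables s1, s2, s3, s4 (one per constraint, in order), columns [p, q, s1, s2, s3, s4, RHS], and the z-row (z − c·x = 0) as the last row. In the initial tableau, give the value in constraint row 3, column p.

3

Constraint 3 has coefficient 3 on p.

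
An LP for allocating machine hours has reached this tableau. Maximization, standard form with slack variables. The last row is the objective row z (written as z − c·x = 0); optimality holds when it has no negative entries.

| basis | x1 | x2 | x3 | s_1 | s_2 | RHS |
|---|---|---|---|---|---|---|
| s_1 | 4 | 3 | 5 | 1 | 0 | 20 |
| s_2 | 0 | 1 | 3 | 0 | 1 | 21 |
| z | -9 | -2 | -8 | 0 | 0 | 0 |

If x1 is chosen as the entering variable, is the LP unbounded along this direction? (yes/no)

Column x1 has positive entries in row(s) 1, so the ratio test bounds it — not unbounded.

no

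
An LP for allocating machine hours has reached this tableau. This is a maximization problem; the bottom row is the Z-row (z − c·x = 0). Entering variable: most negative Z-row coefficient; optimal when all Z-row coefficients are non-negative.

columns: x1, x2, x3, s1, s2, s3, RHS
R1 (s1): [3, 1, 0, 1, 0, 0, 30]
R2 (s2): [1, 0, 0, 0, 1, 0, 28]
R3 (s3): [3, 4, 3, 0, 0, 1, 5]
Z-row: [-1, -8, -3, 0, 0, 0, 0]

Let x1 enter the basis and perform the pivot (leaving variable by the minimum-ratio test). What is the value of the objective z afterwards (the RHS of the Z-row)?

Ratio test on column x1 — row 1: 30/3 = 10; row 2: 28/1 = 28; row 3: 5/3 = 5/3. Minimum is 5/3 at row 3 (s3 leaves); pivot element 3.
Pivot on row 3; the Z-row RHS becomes 0 − (-1)·(5/3) = 5/3.

5/3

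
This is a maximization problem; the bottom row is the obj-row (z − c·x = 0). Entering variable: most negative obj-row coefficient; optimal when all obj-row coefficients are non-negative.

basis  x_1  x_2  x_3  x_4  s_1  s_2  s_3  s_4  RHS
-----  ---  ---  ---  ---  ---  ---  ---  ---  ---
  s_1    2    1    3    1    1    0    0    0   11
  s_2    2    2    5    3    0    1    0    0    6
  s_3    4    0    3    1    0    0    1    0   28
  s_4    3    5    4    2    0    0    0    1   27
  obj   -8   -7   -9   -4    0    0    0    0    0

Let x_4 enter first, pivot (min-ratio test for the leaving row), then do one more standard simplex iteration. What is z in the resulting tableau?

24

Ratio test on column x_4 — row 1: 11/1 = 11; row 2: 6/3 = 2; row 3: 28/1 = 28; row 4: 27/2 = 27/2. Minimum is 2 at row 2 (s_2 leaves); pivot element 3.
Pivot on row 2; the obj-row RHS becomes 0 − (-4)·2 = 8.
Next entering variable (most negative obj-row entry -16/3): x_1.
Ratio test on column x_1 — row 1: 9/(4/3) = 27/4; row 2: 2/(2/3) = 3; row 3: 26/(10/3) = 39/5; row 4: 23/(5/3) = 69/5. Minimum is 3 at row 2 (x_4 leaves); pivot element 2/3.
After the second pivot the obj-row RHS is 8 − (-16/3)·3 = 24.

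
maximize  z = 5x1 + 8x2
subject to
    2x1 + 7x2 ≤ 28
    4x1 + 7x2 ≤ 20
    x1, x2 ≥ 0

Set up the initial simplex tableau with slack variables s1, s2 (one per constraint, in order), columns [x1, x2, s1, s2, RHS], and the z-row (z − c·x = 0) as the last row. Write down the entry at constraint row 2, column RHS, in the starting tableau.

The RHS of constraint 2 is b_2 = 20.

20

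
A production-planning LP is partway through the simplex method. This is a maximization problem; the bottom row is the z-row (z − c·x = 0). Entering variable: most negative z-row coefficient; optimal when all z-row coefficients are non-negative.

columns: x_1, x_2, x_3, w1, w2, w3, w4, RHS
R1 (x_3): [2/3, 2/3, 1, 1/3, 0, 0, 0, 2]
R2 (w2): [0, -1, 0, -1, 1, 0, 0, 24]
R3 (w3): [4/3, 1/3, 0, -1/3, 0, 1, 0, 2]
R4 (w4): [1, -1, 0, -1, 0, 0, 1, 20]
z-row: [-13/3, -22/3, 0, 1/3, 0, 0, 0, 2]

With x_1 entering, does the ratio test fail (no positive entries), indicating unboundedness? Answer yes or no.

no

Column x_1 has positive entries in row(s) 1, 3, 4, so the ratio test bounds it — not unbounded.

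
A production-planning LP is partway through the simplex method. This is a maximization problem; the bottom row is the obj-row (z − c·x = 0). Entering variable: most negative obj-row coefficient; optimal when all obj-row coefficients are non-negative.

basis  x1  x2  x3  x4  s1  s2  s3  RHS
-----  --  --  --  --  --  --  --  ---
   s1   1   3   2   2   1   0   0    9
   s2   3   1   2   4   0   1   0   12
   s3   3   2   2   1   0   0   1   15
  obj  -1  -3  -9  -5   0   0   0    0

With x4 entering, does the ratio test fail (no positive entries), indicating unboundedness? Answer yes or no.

no

Column x4 has positive entries in row(s) 1, 2, 3, so the ratio test bounds it — not unbounded.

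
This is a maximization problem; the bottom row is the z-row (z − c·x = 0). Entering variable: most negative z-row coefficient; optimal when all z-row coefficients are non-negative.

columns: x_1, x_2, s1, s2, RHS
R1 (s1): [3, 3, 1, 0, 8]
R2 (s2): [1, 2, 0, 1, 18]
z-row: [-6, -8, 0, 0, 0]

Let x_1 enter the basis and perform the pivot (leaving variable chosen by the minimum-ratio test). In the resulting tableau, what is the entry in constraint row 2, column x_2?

1

Ratio test on column x_1 — row 1: 8/3 = 8/3; row 2: 18/1 = 18. Minimum is 8/3 at row 1 (s1 leaves); pivot element 3.
Divide row 1 by 3; eliminate column x_1 from the other rows.
Row 2 update in column x_2: 2 − 1·1 = 1.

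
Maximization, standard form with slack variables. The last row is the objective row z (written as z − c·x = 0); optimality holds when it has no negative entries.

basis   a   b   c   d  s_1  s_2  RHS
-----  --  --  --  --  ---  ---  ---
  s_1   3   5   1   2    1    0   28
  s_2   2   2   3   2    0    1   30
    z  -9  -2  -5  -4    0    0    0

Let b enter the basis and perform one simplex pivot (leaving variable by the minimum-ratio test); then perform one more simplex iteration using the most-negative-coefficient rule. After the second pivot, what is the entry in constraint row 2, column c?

7/3

Ratio test on column b — row 1: 28/5 = 28/5; row 2: 30/2 = 15. Minimum is 28/5 at row 1 (s_1 leaves); pivot element 5.
Divide row 1 by 5; eliminate column b from the other rows.
Second iteration: most negative z-row entry is -39/5 in column a, so a enters.
Ratio test on column a — row 1: (28/5)/(3/5) = 28/3; row 2: (94/5)/(4/5) = 47/2. Minimum is 28/3 at row 1 (b leaves); pivot element 3/5.
Divide row 1 by 3/5; eliminate column a from the other rows.
After both pivots, the entry at constraint row 2, column c is 7/3.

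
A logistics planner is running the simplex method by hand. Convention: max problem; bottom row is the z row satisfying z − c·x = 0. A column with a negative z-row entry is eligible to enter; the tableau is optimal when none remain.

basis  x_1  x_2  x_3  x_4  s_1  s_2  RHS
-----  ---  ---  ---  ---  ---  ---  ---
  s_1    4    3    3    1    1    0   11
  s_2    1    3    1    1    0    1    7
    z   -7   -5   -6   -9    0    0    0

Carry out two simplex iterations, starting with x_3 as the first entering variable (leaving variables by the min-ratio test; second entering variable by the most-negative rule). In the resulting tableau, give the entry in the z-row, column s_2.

21/2

Ratio test on column x_3 — row 1: 11/3 = 11/3; row 2: 7/1 = 7. Minimum is 11/3 at row 1 (s_1 leaves); pivot element 3.
Divide row 1 by 3; eliminate column x_3 from the other rows.
Second iteration: most negative z-row entry is -7 in column x_4, so x_4 enters.
Ratio test on column x_4 — row 1: (11/3)/(1/3) = 11; row 2: (10/3)/(2/3) = 5. Minimum is 5 at row 2 (s_2 leaves); pivot element 2/3.
Divide row 2 by 2/3; eliminate column x_4 from the other rows.
After both pivots, the entry at the z-row, column s_2 is 21/2.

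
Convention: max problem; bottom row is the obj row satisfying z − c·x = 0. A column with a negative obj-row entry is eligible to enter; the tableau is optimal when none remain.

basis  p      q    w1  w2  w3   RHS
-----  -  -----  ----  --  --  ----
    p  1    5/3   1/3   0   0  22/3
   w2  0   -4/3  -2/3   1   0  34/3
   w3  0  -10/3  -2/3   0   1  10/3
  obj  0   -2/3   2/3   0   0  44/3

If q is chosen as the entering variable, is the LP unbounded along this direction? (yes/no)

no

Column q has positive entries in row(s) 1, so the ratio test bounds it — not unbounded.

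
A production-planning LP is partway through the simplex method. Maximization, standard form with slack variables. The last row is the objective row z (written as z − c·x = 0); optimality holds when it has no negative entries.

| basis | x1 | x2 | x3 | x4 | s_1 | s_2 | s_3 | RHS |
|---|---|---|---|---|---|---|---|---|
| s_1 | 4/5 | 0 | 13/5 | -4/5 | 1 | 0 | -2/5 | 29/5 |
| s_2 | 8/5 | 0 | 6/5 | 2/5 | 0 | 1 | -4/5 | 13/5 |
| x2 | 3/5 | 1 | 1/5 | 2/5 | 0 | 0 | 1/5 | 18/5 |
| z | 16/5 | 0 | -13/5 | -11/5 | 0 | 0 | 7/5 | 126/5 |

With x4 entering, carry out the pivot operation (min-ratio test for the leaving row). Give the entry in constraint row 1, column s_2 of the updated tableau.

2

Ratio test on column x4 — row 1: entry -4/5 ≤ 0; row 2: (13/5)/(2/5) = 13/2; row 3: (18/5)/(2/5) = 9. Minimum is 13/2 at row 2 (s_2 leaves); pivot element 2/5.
Divide row 2 by 2/5; eliminate column x4 from the other rows.
Row 1 update in column s_2: 0 − (-4/5)·(5/2) = 2.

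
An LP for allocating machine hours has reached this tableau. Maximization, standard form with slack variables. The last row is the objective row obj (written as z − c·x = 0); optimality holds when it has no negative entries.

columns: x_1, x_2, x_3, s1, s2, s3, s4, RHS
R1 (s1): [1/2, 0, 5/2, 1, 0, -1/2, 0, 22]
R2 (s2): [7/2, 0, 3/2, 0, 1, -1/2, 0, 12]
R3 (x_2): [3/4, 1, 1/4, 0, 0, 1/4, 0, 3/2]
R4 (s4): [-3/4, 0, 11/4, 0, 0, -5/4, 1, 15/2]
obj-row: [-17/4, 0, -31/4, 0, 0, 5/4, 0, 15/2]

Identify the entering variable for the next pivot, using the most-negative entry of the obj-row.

x_3

Negative obj-row entries: x_1: -17/4, x_3: -31/4.
The most negative is -31/4 in column x_3, so x_3 enters.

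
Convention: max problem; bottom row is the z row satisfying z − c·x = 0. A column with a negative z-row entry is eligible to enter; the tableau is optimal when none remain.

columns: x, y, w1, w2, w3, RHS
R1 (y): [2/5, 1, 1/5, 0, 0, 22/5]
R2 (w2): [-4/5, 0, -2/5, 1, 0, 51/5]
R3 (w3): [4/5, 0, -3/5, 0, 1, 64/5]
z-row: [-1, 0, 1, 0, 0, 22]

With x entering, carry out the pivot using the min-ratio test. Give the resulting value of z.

33

Ratio test on column x — row 1: (22/5)/(2/5) = 11; row 2: entry -4/5 ≤ 0; row 3: (64/5)/(4/5) = 16. Minimum is 11 at row 1 (y leaves); pivot element 2/5.
Pivot on row 1; the z-row RHS becomes 22 − (-1)·11 = 33.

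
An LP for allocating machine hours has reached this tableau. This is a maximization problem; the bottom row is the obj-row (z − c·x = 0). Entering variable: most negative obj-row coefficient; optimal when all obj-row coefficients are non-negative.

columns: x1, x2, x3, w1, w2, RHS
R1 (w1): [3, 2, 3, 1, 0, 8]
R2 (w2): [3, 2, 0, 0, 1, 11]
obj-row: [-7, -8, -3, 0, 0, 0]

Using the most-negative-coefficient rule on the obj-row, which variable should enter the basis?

x2

Negative obj-row entries: x1: -7, x2: -8, x3: -3.
The most negative is -8 in column x2, so x2 enters.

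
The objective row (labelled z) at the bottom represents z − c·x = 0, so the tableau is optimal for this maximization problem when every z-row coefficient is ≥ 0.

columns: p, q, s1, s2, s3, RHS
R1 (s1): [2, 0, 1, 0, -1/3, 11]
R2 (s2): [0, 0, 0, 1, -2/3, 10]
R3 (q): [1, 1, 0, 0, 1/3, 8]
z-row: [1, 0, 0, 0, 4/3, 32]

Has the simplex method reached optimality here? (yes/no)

Every z-row coefficient is ≥ 0, so the tableau is optimal.

yes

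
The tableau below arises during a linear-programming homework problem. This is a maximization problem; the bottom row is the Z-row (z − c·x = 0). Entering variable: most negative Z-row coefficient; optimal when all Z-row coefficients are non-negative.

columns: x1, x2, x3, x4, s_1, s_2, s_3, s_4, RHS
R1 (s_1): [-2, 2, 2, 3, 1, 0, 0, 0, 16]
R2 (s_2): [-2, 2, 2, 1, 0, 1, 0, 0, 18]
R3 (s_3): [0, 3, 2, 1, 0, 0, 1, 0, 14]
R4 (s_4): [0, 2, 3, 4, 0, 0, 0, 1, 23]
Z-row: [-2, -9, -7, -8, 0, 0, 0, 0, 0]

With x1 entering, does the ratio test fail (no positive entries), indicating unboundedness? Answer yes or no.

yes

Every constraint-row entry in column x1 is ≤ 0, so increasing x1 is unbounded.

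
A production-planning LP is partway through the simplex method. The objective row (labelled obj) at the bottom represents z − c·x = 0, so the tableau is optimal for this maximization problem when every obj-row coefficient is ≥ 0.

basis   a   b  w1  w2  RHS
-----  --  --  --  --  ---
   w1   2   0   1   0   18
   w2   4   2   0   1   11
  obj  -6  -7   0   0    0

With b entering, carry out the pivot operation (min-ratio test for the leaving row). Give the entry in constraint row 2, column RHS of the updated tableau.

Ratio test on column b — row 1: entry 0 ≤ 0; row 2: 11/2 = 11/2. Minimum is 11/2 at row 2 (w2 leaves); pivot element 2.
Divide row 2 by 2; eliminate column b from the other rows.
In the new row 2, the RHS entry is the old entry divided by the pivot: 11/2 = 11/2.

11/2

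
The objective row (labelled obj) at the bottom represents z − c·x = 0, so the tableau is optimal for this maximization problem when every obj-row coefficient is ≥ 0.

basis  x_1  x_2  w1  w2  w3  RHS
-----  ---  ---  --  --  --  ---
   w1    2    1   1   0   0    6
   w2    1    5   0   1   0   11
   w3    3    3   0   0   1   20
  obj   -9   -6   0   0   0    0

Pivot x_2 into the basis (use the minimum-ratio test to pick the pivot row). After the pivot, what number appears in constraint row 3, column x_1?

Ratio test on column x_2 — row 1: 6/1 = 6; row 2: 11/5 = 11/5; row 3: 20/3 = 20/3. Minimum is 11/5 at row 2 (w2 leaves); pivot element 5.
Divide row 2 by 5; eliminate column x_2 from the other rows.
Row 3 update in column x_1: 3 − 3·(1/5) = 12/5.

12/5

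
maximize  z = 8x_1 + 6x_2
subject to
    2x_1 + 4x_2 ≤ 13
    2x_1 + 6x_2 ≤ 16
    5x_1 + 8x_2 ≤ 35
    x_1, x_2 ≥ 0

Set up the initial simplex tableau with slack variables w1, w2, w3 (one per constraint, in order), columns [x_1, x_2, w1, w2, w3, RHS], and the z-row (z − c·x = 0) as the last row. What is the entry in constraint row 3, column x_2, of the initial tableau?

8

Constraint 3 has coefficient 8 on x_2.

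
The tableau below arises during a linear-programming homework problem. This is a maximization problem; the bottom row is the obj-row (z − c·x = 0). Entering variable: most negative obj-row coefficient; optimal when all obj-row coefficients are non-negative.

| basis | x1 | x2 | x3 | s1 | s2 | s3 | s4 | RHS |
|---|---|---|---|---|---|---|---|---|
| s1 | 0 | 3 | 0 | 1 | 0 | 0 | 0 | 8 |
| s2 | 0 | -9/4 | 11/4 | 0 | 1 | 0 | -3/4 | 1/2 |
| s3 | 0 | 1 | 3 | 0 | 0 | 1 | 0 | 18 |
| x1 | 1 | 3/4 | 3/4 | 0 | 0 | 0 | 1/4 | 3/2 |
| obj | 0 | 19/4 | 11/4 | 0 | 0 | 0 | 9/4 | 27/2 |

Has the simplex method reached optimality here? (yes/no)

Every obj-row coefficient is ≥ 0, so the tableau is optimal.

yes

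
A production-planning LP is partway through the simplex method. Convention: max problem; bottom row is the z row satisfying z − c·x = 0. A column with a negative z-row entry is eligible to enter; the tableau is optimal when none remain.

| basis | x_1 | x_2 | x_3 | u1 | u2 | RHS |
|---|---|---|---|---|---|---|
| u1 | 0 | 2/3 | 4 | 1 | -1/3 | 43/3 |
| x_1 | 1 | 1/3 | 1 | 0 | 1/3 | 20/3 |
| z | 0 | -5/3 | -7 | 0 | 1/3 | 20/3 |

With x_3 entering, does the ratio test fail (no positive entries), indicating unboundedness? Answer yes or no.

no

Column x_3 has positive entries in row(s) 1, 2, so the ratio test bounds it — not unbounded.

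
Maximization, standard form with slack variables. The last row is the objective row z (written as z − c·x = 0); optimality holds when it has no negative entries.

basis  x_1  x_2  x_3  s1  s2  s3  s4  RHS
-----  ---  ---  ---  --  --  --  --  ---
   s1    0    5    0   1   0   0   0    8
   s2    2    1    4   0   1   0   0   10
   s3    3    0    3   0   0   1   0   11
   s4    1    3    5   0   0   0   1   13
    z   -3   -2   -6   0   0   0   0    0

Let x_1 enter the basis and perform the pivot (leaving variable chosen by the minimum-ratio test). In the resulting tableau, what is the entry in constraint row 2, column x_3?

2

Ratio test on column x_1 — row 1: entry 0 ≤ 0; row 2: 10/2 = 5; row 3: 11/3 = 11/3; row 4: 13/1 = 13. Minimum is 11/3 at row 3 (s3 leaves); pivot element 3.
Divide row 3 by 3; eliminate column x_1 from the other rows.
Row 2 update in column x_3: 4 − 2·1 = 2.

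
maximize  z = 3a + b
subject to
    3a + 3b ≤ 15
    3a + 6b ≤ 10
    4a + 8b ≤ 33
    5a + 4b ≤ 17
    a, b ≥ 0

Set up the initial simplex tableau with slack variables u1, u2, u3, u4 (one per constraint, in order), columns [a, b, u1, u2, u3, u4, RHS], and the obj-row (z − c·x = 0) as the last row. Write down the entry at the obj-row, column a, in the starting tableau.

-3

The obj-row carries the negated objective coefficients: the a entry is -3.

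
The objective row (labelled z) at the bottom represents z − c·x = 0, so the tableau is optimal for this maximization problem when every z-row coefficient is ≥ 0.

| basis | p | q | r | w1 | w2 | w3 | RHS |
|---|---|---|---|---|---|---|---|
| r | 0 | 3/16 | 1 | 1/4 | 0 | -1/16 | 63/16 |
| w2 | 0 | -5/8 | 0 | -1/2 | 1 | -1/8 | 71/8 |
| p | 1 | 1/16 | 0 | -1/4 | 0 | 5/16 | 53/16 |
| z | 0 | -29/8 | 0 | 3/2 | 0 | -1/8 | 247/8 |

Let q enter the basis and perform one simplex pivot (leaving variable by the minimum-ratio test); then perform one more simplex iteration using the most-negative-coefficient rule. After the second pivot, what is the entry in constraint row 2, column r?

Ratio test on column q — row 1: (63/16)/(3/16) = 21; row 2: entry -5/8 ≤ 0; row 3: (53/16)/(1/16) = 53. Minimum is 21 at row 1 (r leaves); pivot element 3/16.
Divide row 1 by 3/16; eliminate column q from the other rows.
Second iteration: most negative z-row entry is -4/3 in column w3, so w3 enters.
Ratio test on column w3 — row 1: entry -1/3 ≤ 0; row 2: entry -1/3 ≤ 0; row 3: 2/(1/3) = 6. Minimum is 6 at row 3 (p leaves); pivot element 1/3.
Divide row 3 by 1/3; eliminate column w3 from the other rows.
After both pivots, the entry at constraint row 2, column r is 3.

3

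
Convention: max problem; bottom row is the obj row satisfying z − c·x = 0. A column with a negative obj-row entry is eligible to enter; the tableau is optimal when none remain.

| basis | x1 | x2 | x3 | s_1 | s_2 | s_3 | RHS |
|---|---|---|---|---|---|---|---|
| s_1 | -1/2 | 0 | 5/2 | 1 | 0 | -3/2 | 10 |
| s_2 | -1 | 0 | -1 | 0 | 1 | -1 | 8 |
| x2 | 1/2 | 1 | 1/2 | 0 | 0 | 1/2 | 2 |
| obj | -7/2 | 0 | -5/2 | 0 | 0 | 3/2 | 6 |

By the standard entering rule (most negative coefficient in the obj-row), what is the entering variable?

Negative obj-row entries: x1: -7/2, x3: -5/2.
The most negative is -7/2 in column x1, so x1 enters.

x1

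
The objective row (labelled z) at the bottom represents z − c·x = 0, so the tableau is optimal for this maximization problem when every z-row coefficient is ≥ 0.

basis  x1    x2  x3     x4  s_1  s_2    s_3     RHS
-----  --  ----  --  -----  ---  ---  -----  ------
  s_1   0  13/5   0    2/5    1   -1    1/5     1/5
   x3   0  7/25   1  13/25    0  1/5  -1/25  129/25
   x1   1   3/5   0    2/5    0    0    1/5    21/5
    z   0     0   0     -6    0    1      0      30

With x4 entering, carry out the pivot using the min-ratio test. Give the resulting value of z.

33

Ratio test on column x4 — row 1: (1/5)/(2/5) = 1/2; row 2: (129/25)/(13/25) = 129/13; row 3: (21/5)/(2/5) = 21/2. Minimum is 1/2 at row 1 (s_1 leaves); pivot element 2/5.
Pivot on row 1; the z-row RHS becomes 30 − (-6)·(1/2) = 33.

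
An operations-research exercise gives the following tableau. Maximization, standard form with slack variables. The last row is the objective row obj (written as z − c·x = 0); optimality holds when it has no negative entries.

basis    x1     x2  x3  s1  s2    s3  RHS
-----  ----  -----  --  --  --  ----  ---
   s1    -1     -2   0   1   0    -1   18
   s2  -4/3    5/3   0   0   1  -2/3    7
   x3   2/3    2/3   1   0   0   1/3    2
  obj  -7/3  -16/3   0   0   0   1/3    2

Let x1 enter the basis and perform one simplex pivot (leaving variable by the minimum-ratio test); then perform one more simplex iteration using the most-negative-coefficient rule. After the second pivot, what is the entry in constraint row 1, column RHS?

24

Ratio test on column x1 — row 1: entry -1 ≤ 0; row 2: entry -4/3 ≤ 0; row 3: 2/(2/3) = 3. Minimum is 3 at row 3 (x3 leaves); pivot element 2/3.
Divide row 3 by 2/3; eliminate column x1 from the other rows.
Second iteration: most negative obj-row entry is -3 in column x2, so x2 enters.
Ratio test on column x2 — row 1: entry -1 ≤ 0; row 2: 11/3 = 11/3; row 3: 3/1 = 3. Minimum is 3 at row 3 (x1 leaves); pivot element 1.
Divide row 3 by 1; eliminate column x2 from the other rows.
After both pivots, the entry at constraint row 1, column RHS is 24.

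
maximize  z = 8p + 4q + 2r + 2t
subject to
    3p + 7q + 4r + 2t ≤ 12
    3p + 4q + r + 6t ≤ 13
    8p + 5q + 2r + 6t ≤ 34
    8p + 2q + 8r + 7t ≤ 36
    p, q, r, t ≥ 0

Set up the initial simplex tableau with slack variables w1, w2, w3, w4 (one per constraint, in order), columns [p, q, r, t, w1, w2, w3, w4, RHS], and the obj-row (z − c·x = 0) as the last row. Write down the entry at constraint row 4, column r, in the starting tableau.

8

Constraint 4 has coefficient 8 on r.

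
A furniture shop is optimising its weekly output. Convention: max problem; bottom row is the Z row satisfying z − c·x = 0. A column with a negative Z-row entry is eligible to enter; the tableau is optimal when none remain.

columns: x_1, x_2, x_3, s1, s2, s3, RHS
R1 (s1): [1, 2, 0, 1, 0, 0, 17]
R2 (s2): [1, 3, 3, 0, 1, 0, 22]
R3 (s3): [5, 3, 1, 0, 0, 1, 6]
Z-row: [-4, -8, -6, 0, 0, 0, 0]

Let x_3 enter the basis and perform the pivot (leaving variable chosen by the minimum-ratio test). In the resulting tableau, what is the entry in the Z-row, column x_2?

Ratio test on column x_3 — row 1: entry 0 ≤ 0; row 2: 22/3 = 22/3; row 3: 6/1 = 6. Minimum is 6 at row 3 (s3 leaves); pivot element 1.
Divide row 3 by 1; eliminate column x_3 from the other rows.
Z-row update in column x_2: -8 − (-6)·3 = 10.

10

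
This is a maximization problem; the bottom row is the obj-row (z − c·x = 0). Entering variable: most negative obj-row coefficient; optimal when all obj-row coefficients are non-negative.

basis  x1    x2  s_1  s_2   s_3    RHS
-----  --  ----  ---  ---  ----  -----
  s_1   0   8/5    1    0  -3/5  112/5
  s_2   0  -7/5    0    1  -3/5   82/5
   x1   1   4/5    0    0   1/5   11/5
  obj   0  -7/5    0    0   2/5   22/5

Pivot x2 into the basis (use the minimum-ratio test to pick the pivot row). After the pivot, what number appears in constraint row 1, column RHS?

18

Ratio test on column x2 — row 1: (112/5)/(8/5) = 14; row 2: entry -7/5 ≤ 0; row 3: (11/5)/(4/5) = 11/4. Minimum is 11/4 at row 3 (x1 leaves); pivot element 4/5.
Divide row 3 by 4/5; eliminate column x2 from the other rows.
Row 1 update in column RHS: 112/5 − (8/5)·(11/4) = 18.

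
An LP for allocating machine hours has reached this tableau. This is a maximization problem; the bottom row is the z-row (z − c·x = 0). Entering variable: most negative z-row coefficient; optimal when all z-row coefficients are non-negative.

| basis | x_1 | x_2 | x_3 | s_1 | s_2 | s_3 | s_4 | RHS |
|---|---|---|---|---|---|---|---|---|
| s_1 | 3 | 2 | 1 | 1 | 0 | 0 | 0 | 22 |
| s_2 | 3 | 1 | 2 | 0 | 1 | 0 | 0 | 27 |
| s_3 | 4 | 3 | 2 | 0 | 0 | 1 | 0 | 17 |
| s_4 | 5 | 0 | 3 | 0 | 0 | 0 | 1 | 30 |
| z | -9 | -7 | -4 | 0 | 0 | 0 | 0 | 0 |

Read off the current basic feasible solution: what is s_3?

s_3 is basic (row 3); its value is the RHS of that row, 17.

17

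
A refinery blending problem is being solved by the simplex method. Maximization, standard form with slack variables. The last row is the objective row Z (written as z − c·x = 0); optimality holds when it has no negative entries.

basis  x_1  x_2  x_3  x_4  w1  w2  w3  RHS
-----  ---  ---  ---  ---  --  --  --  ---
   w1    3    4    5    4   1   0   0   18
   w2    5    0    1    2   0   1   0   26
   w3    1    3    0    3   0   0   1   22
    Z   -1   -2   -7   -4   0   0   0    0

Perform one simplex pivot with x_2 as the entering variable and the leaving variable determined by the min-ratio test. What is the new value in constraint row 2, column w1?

0

Ratio test on column x_2 — row 1: 18/4 = 9/2; row 2: entry 0 ≤ 0; row 3: 22/3 = 22/3. Minimum is 9/2 at row 1 (w1 leaves); pivot element 4.
Divide row 1 by 4; eliminate column x_2 from the other rows.
Row 2 update in column w1: 0 − 0·(1/4) = 0.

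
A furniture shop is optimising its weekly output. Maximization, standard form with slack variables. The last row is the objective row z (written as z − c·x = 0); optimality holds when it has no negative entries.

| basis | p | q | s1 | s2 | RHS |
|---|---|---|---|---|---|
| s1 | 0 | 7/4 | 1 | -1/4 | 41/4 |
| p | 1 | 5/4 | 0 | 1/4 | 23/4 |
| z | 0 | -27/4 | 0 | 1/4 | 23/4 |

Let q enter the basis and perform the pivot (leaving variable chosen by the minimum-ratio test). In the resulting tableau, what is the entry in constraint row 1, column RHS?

Ratio test on column q — row 1: (41/4)/(7/4) = 41/7; row 2: (23/4)/(5/4) = 23/5. Minimum is 23/5 at row 2 (p leaves); pivot element 5/4.
Divide row 2 by 5/4; eliminate column q from the other rows.
Row 1 update in column RHS: 41/4 − (7/4)·(23/5) = 11/5.

11/5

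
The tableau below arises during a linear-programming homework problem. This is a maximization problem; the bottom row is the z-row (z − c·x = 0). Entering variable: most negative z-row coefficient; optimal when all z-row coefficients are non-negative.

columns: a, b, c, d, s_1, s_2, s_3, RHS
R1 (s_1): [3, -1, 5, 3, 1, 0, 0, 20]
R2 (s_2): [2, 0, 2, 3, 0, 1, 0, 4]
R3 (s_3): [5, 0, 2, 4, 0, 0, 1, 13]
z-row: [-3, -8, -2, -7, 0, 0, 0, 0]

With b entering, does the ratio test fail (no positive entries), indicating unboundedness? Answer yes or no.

Every constraint-row entry in column b is ≤ 0, so increasing b is unbounded.

yes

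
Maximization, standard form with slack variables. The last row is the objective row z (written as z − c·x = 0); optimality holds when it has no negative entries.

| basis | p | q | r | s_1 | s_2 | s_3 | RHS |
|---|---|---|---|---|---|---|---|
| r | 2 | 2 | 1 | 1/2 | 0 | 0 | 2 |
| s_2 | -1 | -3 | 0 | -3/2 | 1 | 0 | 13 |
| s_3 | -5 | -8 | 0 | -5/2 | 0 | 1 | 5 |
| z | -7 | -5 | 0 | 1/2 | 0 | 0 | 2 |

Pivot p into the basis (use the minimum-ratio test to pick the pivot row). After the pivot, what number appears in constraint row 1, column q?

1

Ratio test on column p — row 1: 2/2 = 1; row 2: entry -1 ≤ 0; row 3: entry -5 ≤ 0. Minimum is 1 at row 1 (r leaves); pivot element 2.
Divide row 1 by 2; eliminate column p from the other rows.
In the new row 1, the q entry is the old entry divided by the pivot: 2/2 = 1.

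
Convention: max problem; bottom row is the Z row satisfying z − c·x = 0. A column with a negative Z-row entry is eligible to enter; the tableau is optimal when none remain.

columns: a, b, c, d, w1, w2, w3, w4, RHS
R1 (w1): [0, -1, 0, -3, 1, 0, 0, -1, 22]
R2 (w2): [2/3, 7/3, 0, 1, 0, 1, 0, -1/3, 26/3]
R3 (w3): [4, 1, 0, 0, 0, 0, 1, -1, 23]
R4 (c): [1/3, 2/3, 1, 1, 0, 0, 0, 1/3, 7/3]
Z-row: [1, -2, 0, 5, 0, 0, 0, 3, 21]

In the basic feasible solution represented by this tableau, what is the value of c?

7/3

c is basic (row 4); its value is the RHS of that row, 7/3.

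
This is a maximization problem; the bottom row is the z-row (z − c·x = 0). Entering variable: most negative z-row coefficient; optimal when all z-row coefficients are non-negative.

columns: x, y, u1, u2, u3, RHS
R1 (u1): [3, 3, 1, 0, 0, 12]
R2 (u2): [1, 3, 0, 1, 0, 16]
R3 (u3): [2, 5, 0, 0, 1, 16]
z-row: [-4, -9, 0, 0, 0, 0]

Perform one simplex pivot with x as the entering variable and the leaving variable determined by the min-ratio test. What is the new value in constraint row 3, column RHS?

8

Ratio test on column x — row 1: 12/3 = 4; row 2: 16/1 = 16; row 3: 16/2 = 8. Minimum is 4 at row 1 (u1 leaves); pivot element 3.
Divide row 1 by 3; eliminate column x from the other rows.
Row 3 update in column RHS: 16 − 2·4 = 8.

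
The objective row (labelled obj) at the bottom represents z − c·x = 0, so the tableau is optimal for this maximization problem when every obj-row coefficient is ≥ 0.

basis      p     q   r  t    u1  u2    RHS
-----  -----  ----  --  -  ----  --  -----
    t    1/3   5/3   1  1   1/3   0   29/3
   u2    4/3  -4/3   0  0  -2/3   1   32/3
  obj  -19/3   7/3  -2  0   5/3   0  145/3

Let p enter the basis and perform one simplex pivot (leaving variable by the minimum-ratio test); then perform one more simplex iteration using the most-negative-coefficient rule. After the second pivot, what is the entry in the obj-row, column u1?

Ratio test on column p — row 1: (29/3)/(1/3) = 29; row 2: (32/3)/(4/3) = 8. Minimum is 8 at row 2 (u2 leaves); pivot element 4/3.
Divide row 2 by 4/3; eliminate column p from the other rows.
Second iteration: most negative obj-row entry is -4 in column q, so q enters.
Ratio test on column q — row 1: 7/2 = 7/2; row 2: entry -1 ≤ 0. Minimum is 7/2 at row 1 (t leaves); pivot element 2.
Divide row 1 by 2; eliminate column q from the other rows.
After both pivots, the entry at the obj-row, column u1 is -1/2.

-1/2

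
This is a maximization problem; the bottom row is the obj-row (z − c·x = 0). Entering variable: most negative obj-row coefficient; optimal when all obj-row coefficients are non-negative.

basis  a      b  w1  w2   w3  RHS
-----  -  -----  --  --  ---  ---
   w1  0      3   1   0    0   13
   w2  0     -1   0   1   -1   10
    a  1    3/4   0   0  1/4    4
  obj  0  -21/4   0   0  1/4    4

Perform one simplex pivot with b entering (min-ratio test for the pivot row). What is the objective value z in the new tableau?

107/4

Ratio test on column b — row 1: 13/3 = 13/3; row 2: entry -1 ≤ 0; row 3: 4/(3/4) = 16/3. Minimum is 13/3 at row 1 (w1 leaves); pivot element 3.
Pivot on row 1; the obj-row RHS becomes 4 − (-21/4)·(13/3) = 107/4.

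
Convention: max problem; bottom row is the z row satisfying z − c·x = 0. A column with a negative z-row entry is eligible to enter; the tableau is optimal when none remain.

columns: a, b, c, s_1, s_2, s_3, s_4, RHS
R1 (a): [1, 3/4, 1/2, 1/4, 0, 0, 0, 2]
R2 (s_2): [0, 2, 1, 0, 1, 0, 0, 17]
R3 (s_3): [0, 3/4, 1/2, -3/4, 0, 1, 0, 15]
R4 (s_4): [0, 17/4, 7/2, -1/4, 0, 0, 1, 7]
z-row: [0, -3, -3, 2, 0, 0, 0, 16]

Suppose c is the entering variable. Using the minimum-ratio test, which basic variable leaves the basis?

s_4

Column c entries and ratios — a: 2/(1/2) = 4; s_2: 17/1 = 17; s_3: 15/(1/2) = 30; s_4: 7/(7/2) = 2.
Smallest ratio is 2 in the row of s_4, so s_4 leaves.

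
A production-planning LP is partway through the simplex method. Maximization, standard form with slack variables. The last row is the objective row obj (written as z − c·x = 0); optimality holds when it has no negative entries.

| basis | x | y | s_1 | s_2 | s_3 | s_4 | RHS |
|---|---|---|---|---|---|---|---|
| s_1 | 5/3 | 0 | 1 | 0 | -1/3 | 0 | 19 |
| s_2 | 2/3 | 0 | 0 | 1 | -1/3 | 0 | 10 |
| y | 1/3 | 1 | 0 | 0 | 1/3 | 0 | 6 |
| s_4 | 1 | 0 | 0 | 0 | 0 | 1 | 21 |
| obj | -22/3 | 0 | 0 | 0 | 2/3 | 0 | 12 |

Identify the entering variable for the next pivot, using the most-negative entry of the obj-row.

x

Negative obj-row entries: x: -22/3.
The most negative is -22/3 in column x, so x enters.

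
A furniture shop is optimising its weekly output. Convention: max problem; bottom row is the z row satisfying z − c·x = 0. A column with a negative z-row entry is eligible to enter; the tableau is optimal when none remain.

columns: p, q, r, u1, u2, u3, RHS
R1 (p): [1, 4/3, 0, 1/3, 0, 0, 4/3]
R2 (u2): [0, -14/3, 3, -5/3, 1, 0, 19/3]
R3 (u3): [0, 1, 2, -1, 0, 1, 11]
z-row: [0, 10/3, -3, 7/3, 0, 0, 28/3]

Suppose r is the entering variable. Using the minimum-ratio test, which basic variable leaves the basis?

u2

Column r entries and ratios — p: 0 ≤ 0, skip; u2: (19/3)/3 = 19/9; u3: 11/2 = 11/2.
Smallest ratio is 19/9 in the row of u2, so u2 leaves.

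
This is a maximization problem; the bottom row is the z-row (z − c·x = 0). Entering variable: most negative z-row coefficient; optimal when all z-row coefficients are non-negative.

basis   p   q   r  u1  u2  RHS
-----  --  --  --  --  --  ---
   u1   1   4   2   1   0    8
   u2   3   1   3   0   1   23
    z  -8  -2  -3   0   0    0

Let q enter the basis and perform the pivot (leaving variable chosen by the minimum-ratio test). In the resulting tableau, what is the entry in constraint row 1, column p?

1/4

Ratio test on column q — row 1: 8/4 = 2; row 2: 23/1 = 23. Minimum is 2 at row 1 (u1 leaves); pivot element 4.
Divide row 1 by 4; eliminate column q from the other rows.
In the new row 1, the p entry is the old entry divided by the pivot: 1/4 = 1/4.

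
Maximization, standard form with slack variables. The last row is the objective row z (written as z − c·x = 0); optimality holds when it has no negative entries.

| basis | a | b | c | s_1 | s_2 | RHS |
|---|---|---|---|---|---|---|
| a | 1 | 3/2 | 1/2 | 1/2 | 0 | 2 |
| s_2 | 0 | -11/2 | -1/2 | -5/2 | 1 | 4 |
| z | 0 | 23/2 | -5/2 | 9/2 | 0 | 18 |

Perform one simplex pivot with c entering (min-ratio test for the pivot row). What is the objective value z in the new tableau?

Ratio test on column c — row 1: 2/(1/2) = 4; row 2: entry -1/2 ≤ 0. Minimum is 4 at row 1 (a leaves); pivot element 1/2.
Pivot on row 1; the z-row RHS becomes 18 − (-5/2)·4 = 28.

28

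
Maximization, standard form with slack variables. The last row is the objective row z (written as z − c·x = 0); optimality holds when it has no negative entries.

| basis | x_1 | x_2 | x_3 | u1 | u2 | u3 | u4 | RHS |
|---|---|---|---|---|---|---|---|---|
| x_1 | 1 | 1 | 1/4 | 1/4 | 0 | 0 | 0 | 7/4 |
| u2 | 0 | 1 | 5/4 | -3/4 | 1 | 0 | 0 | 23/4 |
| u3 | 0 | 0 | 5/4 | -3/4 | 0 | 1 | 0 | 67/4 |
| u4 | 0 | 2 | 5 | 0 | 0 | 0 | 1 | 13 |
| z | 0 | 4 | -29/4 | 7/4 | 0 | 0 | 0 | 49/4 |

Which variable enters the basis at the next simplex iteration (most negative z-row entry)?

x_3

Negative z-row entries: x_3: -29/4.
The most negative is -29/4 in column x_3, so x_3 enters.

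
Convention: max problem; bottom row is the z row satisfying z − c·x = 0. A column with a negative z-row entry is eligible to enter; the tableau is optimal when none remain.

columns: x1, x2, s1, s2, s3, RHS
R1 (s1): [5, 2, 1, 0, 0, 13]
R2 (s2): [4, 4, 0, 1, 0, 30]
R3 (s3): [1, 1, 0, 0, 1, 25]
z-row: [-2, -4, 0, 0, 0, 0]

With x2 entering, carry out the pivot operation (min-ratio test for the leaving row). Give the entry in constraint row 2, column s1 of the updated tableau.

-2

Ratio test on column x2 — row 1: 13/2 = 13/2; row 2: 30/4 = 15/2; row 3: 25/1 = 25. Minimum is 13/2 at row 1 (s1 leaves); pivot element 2.
Divide row 1 by 2; eliminate column x2 from the other rows.
Row 2 update in column s1: 0 − 4·(1/2) = -2.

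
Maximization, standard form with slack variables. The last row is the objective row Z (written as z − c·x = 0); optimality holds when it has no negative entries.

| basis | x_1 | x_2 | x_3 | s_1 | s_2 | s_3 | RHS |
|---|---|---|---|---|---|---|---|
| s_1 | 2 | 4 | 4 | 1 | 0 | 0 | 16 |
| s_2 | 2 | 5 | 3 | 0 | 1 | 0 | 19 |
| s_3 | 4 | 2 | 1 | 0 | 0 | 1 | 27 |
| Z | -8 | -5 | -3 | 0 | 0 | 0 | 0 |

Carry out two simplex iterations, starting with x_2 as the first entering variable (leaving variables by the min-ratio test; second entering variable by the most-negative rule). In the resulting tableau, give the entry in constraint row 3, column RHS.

Ratio test on column x_2 — row 1: 16/4 = 4; row 2: 19/5 = 19/5; row 3: 27/2 = 27/2. Minimum is 19/5 at row 2 (s_2 leaves); pivot element 5.
Divide row 2 by 5; eliminate column x_2 from the other rows.
Second iteration: most negative Z-row entry is -6 in column x_1, so x_1 enters.
Ratio test on column x_1 — row 1: (4/5)/(2/5) = 2; row 2: (19/5)/(2/5) = 19/2; row 3: (97/5)/(16/5) = 97/16. Minimum is 2 at row 1 (s_1 leaves); pivot element 2/5.
Divide row 1 by 2/5; eliminate column x_1 from the other rows.
After both pivots, the entry at constraint row 3, column RHS is 13.

13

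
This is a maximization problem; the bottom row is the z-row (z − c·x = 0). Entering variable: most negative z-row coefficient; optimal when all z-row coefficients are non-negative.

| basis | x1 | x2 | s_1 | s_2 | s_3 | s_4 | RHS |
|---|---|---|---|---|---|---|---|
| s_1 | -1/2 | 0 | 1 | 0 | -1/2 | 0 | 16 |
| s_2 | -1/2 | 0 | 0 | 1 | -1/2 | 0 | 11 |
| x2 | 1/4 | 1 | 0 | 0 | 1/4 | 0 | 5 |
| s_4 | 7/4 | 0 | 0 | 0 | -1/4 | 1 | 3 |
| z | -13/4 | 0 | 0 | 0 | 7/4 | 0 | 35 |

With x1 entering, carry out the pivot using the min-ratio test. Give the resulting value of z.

Ratio test on column x1 — row 1: entry -1/2 ≤ 0; row 2: entry -1/2 ≤ 0; row 3: 5/(1/4) = 20; row 4: 3/(7/4) = 12/7. Minimum is 12/7 at row 4 (s_4 leaves); pivot element 7/4.
Pivot on row 4; the z-row RHS becomes 35 − (-13/4)·(12/7) = 284/7.

284/7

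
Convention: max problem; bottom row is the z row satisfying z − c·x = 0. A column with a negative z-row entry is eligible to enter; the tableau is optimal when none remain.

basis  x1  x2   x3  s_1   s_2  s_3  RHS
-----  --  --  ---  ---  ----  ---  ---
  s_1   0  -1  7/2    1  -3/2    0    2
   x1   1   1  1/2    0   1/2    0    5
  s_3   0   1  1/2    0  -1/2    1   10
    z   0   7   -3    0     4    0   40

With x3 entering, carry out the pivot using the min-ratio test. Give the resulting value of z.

Ratio test on column x3 — row 1: 2/(7/2) = 4/7; row 2: 5/(1/2) = 10; row 3: 10/(1/2) = 20. Minimum is 4/7 at row 1 (s_1 leaves); pivot element 7/2.
Pivot on row 1; the z-row RHS becomes 40 − (-3)·(4/7) = 292/7.

292/7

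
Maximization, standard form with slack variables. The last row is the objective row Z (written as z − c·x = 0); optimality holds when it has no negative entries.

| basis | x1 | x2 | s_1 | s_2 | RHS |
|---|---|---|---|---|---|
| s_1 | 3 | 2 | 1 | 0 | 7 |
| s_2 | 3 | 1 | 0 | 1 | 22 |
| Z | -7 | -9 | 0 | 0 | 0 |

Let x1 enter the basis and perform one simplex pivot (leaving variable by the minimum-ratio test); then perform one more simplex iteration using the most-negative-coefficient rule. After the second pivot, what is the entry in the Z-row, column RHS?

Ratio test on column x1 — row 1: 7/3 = 7/3; row 2: 22/3 = 22/3. Minimum is 7/3 at row 1 (s_1 leaves); pivot element 3.
Divide row 1 by 3; eliminate column x1 from the other rows.
Second iteration: most negative Z-row entry is -13/3 in column x2, so x2 enters.
Ratio test on column x2 — row 1: (7/3)/(2/3) = 7/2; row 2: entry -1 ≤ 0. Minimum is 7/2 at row 1 (x1 leaves); pivot element 2/3.
Divide row 1 by 2/3; eliminate column x2 from the other rows.
After both pivots, the entry at the Z-row, column RHS is 63/2.

63/2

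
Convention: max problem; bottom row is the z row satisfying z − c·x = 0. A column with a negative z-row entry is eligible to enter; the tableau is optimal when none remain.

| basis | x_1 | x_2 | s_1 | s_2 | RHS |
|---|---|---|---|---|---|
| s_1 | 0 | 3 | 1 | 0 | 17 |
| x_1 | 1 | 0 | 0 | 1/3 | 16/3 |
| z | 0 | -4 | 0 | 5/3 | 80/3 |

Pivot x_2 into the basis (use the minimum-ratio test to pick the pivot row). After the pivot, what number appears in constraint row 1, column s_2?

0

Ratio test on column x_2 — row 1: 17/3 = 17/3; row 2: entry 0 ≤ 0. Minimum is 17/3 at row 1 (s_1 leaves); pivot element 3.
Divide row 1 by 3; eliminate column x_2 from the other rows.
In the new row 1, the s_2 entry is the old entry divided by the pivot: 0/3 = 0.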